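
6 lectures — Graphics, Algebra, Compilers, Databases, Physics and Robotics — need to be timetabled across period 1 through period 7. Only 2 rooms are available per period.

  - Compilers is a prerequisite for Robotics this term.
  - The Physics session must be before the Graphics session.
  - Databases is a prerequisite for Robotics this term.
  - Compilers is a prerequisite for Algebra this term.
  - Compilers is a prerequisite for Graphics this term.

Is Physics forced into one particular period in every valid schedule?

Physics can be period 1 (e.g. Databases -> period 2; Physics -> period 1; Graphics -> period 2; Robotics -> period 3; Algebra -> period 3; Compilers -> period 1) or period 2 (e.g. Databases=period 1; Algebra=period 3; Robotics=period 2; Physics=period 2; Compilers=period 1; Graphics=period 3).

No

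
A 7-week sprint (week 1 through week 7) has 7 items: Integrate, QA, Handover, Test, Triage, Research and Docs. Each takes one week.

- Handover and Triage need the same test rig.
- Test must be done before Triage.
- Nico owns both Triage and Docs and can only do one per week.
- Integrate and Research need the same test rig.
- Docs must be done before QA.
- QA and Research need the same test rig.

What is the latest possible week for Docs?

week 6

Downstream work caps Docs at week 6.
Docs at week 6 is achievable: Test=week 1; Research=week 2; Handover=week 1; QA=week 7; Docs=week 6; Integrate=week 1; Triage=week 2.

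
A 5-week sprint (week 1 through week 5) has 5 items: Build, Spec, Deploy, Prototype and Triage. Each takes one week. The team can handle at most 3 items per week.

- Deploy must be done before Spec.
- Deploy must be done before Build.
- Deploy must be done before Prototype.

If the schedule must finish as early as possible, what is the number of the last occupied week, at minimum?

The precedence chain requires at least 2 distinct weeks.
With at most 3 per week and 5 work items, at least 2 weeks are needed.
2 works (last occupied week: week 2): for example Build in week 2, Triage in week 1, Spec in week 2, Prototype in week 2, Deploy in week 1.

2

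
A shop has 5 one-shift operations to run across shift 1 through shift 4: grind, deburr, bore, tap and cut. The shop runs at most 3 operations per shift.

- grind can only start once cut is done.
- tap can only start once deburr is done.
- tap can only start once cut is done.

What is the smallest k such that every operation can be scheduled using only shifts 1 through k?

The precedence chain requires at least 2 distinct shifts.
With at most 3 per shift and 5 operations, at least 2 shifts are needed.
2 works (last occupied shift: shift 2): for example cut in shift 1, tap in shift 2, bore in shift 1, grind in shift 2, deburr in shift 1.

2 shifts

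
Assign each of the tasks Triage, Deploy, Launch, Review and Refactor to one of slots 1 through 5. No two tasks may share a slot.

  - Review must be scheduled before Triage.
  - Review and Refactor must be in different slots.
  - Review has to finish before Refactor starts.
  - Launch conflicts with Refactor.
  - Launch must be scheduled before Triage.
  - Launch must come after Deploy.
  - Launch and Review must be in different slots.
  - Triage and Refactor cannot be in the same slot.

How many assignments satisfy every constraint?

Splitting on Triage: it can be 4 (3), 5 (6). Listing each branch's schedules as (Deploy, Launch, Review, Refactor):
Triage=4: (1,2,3,5) (1,3,2,5) (2,3,1,5) — 3.
Triage=5: (1,2,3,4) (1,3,2,4) (1,4,2,3) (2,3,1,4) (2,4,1,3) (3,4,1,2) — 6.
Summing: 3 + 6 = 9.

9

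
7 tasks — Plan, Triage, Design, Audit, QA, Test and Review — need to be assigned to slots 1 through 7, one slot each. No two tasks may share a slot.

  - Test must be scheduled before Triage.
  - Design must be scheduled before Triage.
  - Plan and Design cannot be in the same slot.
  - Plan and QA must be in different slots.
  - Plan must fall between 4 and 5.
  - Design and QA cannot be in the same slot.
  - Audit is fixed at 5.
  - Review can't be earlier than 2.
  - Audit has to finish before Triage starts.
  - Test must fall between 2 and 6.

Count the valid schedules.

Splitting on Triage: it can be 6 (6), 7 (12). Listing each branch's schedules as (Plan, Design, Audit, QA, Test, Review):
Triage=6: (4,1,5,2,3,7) (4,1,5,3,2,7) (4,1,5,7,2,3) (4,1,5,7,3,2) (4,2,5,1,3,7) (4,3,5,1,2,7) — 6.
Triage=7: (4,1,5,2,3,6) (4,1,5,2,6,3) (4,1,5,3,2,6) (4,1,5,3,6,2) (4,1,5,6,2,3) (4,1,5,6,3,2) (4,2,5,1,3,6) (4,2,5,1,6,3) (4,3,5,1,2,6) (4,3,5,1,6,2) (4,6,5,1,2,3) (4,6,5,1,3,2) — 12.
Summing: 6 + 12 = 18.

18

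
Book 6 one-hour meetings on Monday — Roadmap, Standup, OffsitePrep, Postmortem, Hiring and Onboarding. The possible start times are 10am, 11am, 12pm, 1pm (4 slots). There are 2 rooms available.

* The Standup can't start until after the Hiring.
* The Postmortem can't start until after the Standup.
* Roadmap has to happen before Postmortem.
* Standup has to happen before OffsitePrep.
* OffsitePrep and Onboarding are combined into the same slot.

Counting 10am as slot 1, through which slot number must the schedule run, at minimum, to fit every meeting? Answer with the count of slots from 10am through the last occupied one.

4

The precedence chain requires at least 3 distinct slots.
With at most 2 per slot and 6 meetings, at least 3 slots are needed.
Could 3 slots be enough, i.e. nothing placed later than 12pm? No: Postmortem must come after Standup (at 10am or later) → {11am, 12pm}; Standup must come before Postmortem (at 12pm or earlier) → {10am, 11am}; Standup must come after Hiring (at 10am or later) → {11am}; OffsitePrep must come after Standup (at 11am or later) → {12pm}; Onboarding must be in the same slot as OffsitePrep (in {12pm}) → {12pm}; Postmortem can't use 12pm, already full with OffsitePrep and Onboarding (limit 2) → {11am}; Postmortem must come after Standup (at 11am or later) → nothing is left.
So 3 slots is not enough.
4 works (last occupied slot: 1pm): for example Standup in 11am; Hiring in 10am; OffsitePrep in 1pm; Roadmap in 10am; Onboarding in 1pm; Postmortem in 12pm.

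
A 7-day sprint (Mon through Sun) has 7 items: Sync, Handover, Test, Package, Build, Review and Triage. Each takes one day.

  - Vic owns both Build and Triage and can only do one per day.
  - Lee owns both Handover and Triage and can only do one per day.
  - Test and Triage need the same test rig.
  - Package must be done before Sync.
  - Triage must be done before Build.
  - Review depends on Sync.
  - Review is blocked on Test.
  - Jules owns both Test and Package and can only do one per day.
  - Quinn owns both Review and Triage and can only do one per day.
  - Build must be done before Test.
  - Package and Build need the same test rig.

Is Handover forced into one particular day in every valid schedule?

No

Handover can be Mon (e.g. Package=Mon, Sync=Tue, Test=Thu, Build=Wed, Handover=Mon, Triage=Tue, Review=Fri) or Tue (e.g. Handover in Tue; Review in Thu; Test in Wed; Build in Tue; Package in Mon; Triage in Mon; Sync in Tue).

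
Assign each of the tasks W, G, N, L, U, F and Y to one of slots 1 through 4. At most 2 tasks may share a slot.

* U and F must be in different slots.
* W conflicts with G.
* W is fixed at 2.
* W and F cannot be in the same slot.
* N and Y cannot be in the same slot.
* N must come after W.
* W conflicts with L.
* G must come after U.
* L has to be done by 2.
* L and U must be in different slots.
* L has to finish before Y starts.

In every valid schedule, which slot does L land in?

L's window is 1–2.
W is fixed at 2, and L can't share a slot with W.
So L must be 1.

1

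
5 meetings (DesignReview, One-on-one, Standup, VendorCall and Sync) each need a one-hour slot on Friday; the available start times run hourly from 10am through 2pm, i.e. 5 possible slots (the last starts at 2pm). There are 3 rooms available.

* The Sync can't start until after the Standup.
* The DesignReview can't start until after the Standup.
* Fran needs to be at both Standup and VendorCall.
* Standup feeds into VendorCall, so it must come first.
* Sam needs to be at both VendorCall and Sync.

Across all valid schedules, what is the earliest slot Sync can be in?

11am

Precedence pushes Sync to at least 11am.
Sync at 11am is achievable: One-on-one in 10am, VendorCall in 12pm, DesignReview in 11am, Sync in 11am, Standup in 10am.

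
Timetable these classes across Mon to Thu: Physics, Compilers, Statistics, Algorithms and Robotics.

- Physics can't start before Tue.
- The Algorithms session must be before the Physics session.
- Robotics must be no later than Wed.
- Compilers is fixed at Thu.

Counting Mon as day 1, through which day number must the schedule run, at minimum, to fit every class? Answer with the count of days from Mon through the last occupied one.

The precedence chain requires at least 2 distinct days.
Compilers can't be placed before Thu — that is day 4 counting from Mon — so the schedule must run through at least 4 days.
4 works (last occupied day: Thu): for example Statistics=Mon, Robotics=Mon, Algorithms=Mon, Physics=Tue, Compilers=Thu.

4 days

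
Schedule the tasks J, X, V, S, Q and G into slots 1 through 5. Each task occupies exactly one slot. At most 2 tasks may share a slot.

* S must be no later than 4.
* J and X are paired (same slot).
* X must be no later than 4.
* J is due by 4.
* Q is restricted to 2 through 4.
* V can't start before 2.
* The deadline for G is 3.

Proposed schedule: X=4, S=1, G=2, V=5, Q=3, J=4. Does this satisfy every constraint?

The deadline for G is 3 — holds.
Q is restricted to 2 through 4 — holds.
J and X are paired (same slot) — holds.
X must be no later than 4 — holds.
S must be no later than 4 — holds.
V can't start before 2 — holds.
At most 2 tasks may share a slot — holds.
J is due by 4 — holds.

Yes, all constraints hold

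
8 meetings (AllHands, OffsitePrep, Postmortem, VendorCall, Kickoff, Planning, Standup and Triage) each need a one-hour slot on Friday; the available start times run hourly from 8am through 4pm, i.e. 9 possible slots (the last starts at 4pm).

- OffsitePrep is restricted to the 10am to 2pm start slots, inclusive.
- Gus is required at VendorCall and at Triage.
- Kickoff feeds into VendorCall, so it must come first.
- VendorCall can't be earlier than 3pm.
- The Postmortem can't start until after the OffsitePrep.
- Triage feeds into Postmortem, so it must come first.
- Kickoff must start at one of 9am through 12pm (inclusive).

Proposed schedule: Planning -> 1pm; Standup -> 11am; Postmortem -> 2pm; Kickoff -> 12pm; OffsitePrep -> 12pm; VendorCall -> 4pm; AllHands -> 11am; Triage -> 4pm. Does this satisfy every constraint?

Invalid. Gus is required at VendorCall and at Triage.

Gus is required at VendorCall and at Triage — violated.
Triage feeds into Postmortem, so it must come first — violated.
VendorCall can't be earlier than 3pm — holds.
The Postmortem can't start until after the OffsitePrep — holds.
Kickoff must start at one of 9am through 12pm (inclusive) — holds.
OffsitePrep is restricted to the 10am to 2pm start slots, inclusive — holds.
Kickoff feeds into VendorCall, so it must come first — holds.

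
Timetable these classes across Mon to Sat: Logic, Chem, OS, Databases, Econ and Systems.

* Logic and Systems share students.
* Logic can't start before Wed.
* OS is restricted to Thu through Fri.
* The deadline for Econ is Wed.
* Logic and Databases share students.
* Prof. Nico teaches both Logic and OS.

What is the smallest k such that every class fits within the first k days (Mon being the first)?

OS can't be placed before Thu — that is day 4 counting from Mon — so the schedule must run through at least 4 days.
4 works (last occupied day: Thu): for example Systems=Mon; Databases=Mon; Chem=Mon; OS=Thu; Econ=Mon; Logic=Wed.

4 days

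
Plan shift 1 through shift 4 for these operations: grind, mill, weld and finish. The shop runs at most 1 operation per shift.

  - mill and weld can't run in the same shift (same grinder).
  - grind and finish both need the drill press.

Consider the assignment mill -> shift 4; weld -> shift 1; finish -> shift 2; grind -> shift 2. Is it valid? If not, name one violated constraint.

mill and weld can't run in the same shift (same grinder) — holds.
The shop runs at most 1 operation per shift — violated.
grind and finish both need the drill press — violated.

No — it violates: grind and finish both need the drill press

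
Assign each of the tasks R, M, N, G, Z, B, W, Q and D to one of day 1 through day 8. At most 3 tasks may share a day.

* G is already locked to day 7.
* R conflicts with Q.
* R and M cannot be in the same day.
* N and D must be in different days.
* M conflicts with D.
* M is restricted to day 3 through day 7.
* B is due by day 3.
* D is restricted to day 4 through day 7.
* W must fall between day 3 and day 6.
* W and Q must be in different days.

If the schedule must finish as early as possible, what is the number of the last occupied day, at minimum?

day 7

With at most 3 per day and 9 tasks, at least 3 days are needed.
G can't be placed before day 7, so the schedule must run through at least day 7.
7 works (last occupied day: day 7): for example Q -> day 2, W -> day 3, G -> day 7, N -> day 1, R -> day 1, Z -> day 2, B -> day 1, D -> day 4, M -> day 3.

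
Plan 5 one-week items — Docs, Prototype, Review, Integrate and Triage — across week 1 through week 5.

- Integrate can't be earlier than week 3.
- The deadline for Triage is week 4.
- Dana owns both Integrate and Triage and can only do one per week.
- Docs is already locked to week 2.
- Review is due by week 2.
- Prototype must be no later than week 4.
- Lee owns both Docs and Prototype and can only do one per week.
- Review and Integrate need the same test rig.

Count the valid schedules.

60

Splitting on Prototype: it can be week 1 (20), week 3 (20), week 4 (20). Listing each branch's schedules as (Docs, Review, Integrate, Triage) by week number:
Prototype=week 1: (2,1,3,1) (2,1,3,2) (2,1,3,4) (2,1,4,1) (2,1,4,2) (2,1,4,3) (2,1,5,1) (2,1,5,2) (2,1,5,3) (2,1,5,4) (2,2,3,1) (2,2,3,2) (2,2,3,4) (2,2,4,1) (2,2,4,2) (2,2,4,3) (2,2,5,1) (2,2,5,2) (2,2,5,3) (2,2,5,4) — 20.
Prototype=week 3: (2,1,3,1) (2,1,3,2) (2,1,3,4) (2,1,4,1) (2,1,4,2) (2,1,4,3) (2,1,5,1) (2,1,5,2) (2,1,5,3) (2,1,5,4) (2,2,3,1) (2,2,3,2) (2,2,3,4) (2,2,4,1) (2,2,4,2) (2,2,4,3) (2,2,5,1) (2,2,5,2) (2,2,5,3) (2,2,5,4) — 20.
Prototype=week 4: (2,1,3,1) (2,1,3,2) (2,1,3,4) (2,1,4,1) (2,1,4,2) (2,1,4,3) (2,1,5,1) (2,1,5,2) (2,1,5,3) (2,1,5,4) (2,2,3,1) (2,2,3,2) (2,2,3,4) (2,2,4,1) (2,2,4,2) (2,2,4,3) (2,2,5,1) (2,2,5,2) (2,2,5,3) (2,2,5,4) — 20.
Summing: 20 + 20 + 20 = 60.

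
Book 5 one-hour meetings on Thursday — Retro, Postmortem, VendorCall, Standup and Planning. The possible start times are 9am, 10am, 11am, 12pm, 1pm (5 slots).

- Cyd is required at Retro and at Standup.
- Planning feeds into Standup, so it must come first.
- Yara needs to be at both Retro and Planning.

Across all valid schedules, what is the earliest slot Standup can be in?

10am

Precedence pushes Standup to at least 10am.
Standup at 10am is achievable: Planning in 9am, Standup in 10am, Postmortem in 9am, Retro in 11am, VendorCall in 9am.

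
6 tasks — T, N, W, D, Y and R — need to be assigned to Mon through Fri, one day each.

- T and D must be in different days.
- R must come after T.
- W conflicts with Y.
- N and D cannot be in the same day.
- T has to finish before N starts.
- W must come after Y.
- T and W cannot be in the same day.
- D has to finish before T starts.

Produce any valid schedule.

Y -> Mon; D -> Mon; W -> Wed; N -> Wed; T -> Tue; R -> Wed

Checking: T(Tue) before N(Wed); Y(Mon) before W(Wed); D(Mon) before T(Tue); T(Tue) before R(Wed); T(Tue) != W(Wed); W(Wed) != Y(Mon); T(Tue) != D(Mon); N(Wed) != D(Mon).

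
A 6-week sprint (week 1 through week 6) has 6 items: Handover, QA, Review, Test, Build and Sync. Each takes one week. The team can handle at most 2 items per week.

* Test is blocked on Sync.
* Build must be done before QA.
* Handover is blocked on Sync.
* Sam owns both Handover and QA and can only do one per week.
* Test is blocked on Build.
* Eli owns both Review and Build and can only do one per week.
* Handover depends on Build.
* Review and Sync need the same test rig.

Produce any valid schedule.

Build in week 1; Review in week 3; QA in week 3; Test in week 2; Handover in week 2; Sync in week 1

Checking: Build(week 1) before Handover(week 2); Build(week 1) before QA(week 3); Sync(week 1) before Handover(week 2); Build(week 1) before Test(week 2); Sync(week 1) before Test(week 2); Handover(week 2) != QA(week 3); Review(week 3) != Build(week 1); Review(week 3) != Sync(week 1); max 2 per week (cap 2).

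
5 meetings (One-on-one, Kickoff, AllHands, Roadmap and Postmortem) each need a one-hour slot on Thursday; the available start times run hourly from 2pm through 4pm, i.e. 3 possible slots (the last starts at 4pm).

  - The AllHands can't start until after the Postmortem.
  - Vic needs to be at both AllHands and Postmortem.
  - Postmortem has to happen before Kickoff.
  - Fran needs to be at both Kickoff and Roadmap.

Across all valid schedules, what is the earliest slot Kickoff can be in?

3pm

Precedence pushes Kickoff to at least 3pm.
Kickoff at 3pm is achievable: Postmortem -> 2pm; Roadmap -> 2pm; AllHands -> 3pm; Kickoff -> 3pm; One-on-one -> 2pm.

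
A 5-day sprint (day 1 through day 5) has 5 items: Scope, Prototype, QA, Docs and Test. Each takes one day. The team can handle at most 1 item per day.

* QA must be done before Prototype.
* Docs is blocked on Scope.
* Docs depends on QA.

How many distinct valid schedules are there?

Splitting on Scope: it can be day 1 (8), day 2 (8), day 3 (6), day 4 (3). Listing each branch's schedules as (Prototype, QA, Docs, Test) by day number:
Scope=day 1: (3,2,4,5) (3,2,5,4) (4,2,3,5) (4,2,5,3) (4,3,5,2) (5,2,3,4) (5,2,4,3) (5,3,4,2) — 8.
Scope=day 2: (3,1,4,5) (3,1,5,4) (4,1,3,5) (4,1,5,3) (4,3,5,1) (5,1,3,4) (5,1,4,3) (5,3,4,1) — 8.
Scope=day 3: (2,1,4,5) (2,1,5,4) (4,1,5,2) (4,2,5,1) (5,1,4,2) (5,2,4,1) — 6.
Scope=day 4: (2,1,5,3) (3,1,5,2) (3,2,5,1) — 3.
Summing: 8 + 8 + 6 + 3 = 25.

25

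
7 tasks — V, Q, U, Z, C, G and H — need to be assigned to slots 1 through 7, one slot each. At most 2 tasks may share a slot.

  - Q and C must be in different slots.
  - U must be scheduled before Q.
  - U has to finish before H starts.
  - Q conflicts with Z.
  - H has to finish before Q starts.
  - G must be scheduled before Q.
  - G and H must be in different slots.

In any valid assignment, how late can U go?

Downstream work caps U at 5.
U at 5 is achievable: G=1, V=1, U=5, H=6, Q=7, C=2, Z=2.

5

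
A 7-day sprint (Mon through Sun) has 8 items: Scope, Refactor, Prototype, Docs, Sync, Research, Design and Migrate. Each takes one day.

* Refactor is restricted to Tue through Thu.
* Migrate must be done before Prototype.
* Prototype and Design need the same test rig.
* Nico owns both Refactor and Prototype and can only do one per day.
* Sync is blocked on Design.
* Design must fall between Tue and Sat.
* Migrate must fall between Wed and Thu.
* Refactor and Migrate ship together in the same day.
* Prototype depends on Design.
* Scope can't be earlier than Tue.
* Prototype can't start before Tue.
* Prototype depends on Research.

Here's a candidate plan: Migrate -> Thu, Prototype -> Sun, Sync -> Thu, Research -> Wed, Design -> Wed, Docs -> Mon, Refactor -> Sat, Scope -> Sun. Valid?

No. Refactor is restricted to Tue through Thu is not satisfied.

Prototype depends on Research — holds.
Migrate must fall between Wed and Thu — holds.
Prototype depends on Design — holds.
Design must fall between Tue and Sat — holds.
Nico owns both Refactor and Prototype and can only do one per day — holds.
Prototype and Design need the same test rig — holds.
Sync is blocked on Design — holds.
Migrate must be done before Prototype — holds.
Refactor and Migrate ship together in the same day — violated.
Refactor is restricted to Tue through Thu — violated.
Prototype can't start before Tue — holds.
Scope can't be earlier than Tue — holds.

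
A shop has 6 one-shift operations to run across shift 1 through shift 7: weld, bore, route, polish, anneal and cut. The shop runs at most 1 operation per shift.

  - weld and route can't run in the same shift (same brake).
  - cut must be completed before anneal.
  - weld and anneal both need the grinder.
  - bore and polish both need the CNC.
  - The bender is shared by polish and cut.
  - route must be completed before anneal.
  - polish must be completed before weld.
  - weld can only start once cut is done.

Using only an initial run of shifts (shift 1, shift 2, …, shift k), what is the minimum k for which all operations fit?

6 shifts

The precedence chain requires at least 2 distinct shifts.
With at most 1 per shift and 6 operations, at least 6 shifts are needed.
6 works (last occupied shift: shift 6): for example route=shift 4; cut=shift 1; anneal=shift 5; bore=shift 6; weld=shift 3; polish=shift 2.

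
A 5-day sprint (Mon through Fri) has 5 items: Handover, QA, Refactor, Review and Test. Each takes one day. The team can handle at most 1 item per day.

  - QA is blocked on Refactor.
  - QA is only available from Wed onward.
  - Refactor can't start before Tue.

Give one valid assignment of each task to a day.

Review -> Thu, Refactor -> Tue, Test -> Fri, Handover -> Mon, QA -> Wed

Checking: Refactor(Tue) before QA(Wed); QA=Wed in [Wed,Fri]; Refactor=Tue in [Tue,Fri]; max 1 per day (cap 1).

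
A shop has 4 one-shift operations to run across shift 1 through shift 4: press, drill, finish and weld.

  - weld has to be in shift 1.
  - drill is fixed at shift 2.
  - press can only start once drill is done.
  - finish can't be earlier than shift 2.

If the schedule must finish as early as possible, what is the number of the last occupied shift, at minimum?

3

The precedence chain requires at least 2 distinct shifts.
Propagating the time windows through the other constraints, press can't land before shift 3, so the schedule must run through at least shift 3.
3 works (last occupied shift: shift 3): for example drill=shift 2, finish=shift 2, press=shift 3, weld=shift 1.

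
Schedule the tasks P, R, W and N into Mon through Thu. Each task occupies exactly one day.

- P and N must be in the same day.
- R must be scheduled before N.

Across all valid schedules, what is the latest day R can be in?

Downstream work caps R at Wed.
R at Wed is achievable: P in Thu; W in Mon; N in Thu; R in Wed.

Wed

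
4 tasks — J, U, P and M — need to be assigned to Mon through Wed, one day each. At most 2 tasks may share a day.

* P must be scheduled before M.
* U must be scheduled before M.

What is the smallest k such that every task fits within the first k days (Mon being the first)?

The precedence chain requires at least 2 distinct days.
With at most 2 per day and 4 tasks, at least 2 days are needed.
2 works (last occupied day: Tue): for example P=Mon; M=Tue; U=Mon; J=Tue.

2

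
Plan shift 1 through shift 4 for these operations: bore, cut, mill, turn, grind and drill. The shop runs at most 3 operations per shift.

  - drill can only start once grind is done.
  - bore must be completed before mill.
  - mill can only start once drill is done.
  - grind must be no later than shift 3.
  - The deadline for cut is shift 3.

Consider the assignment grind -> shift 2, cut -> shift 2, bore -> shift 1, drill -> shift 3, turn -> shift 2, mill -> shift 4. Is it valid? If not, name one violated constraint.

The shop runs at most 3 operations per shift — holds.
mill can only start once drill is done — holds.
bore must be completed before mill — holds.
The deadline for cut is shift 3 — holds.
grind must be no later than shift 3 — holds.
drill can only start once grind is done — holds.

Yes, all constraints hold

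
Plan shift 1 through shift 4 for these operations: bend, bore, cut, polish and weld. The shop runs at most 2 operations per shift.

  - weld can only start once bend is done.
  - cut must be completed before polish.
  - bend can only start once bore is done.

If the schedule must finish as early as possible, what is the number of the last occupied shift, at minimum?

The precedence chain requires at least 3 distinct shifts.
With at most 2 per shift and 5 operations, at least 3 shifts are needed.
3 works (last occupied shift: shift 3): for example bore=shift 1; weld=shift 3; bend=shift 2; polish=shift 2; cut=shift 1.

3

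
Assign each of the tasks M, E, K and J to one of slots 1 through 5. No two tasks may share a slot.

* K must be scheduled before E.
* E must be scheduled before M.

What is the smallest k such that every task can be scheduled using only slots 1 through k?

The precedence chain requires at least 3 distinct slots.
With at most 1 per slot and 4 tasks, at least 4 slots are needed.
4 works (last occupied slot: 4): for example E in 2; K in 1; J in 4; M in 3.

4 slots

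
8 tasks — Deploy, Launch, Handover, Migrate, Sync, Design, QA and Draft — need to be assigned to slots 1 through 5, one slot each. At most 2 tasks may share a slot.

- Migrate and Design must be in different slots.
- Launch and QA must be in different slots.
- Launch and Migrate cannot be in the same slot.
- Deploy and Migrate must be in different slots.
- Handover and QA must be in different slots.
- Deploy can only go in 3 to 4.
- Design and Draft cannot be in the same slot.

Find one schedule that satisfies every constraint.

Deploy in 3; Launch in 1; Draft in 4; QA in 4; Migrate in 2; Design in 3; Sync in 2; Handover in 1

Checking: Deploy(3) != Migrate(2); Migrate(2) != Design(3); Handover(1) != QA(4); Design(3) != Draft(4); Launch(1) != QA(4); Launch(1) != Migrate(2); Deploy=3 in [3,4]; max 2 per slot (cap 2).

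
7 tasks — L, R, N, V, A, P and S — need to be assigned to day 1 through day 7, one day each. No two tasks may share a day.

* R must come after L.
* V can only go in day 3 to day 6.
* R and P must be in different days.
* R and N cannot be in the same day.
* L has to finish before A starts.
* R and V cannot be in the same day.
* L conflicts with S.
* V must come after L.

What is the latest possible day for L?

day 4

Downstream work caps L at day 5.
L at day 4 is achievable: R=day 6, N=day 1, S=day 3, L=day 4, P=day 2, A=day 7, V=day 5.
Nothing later works — the conflict and capacity constraints rule out every day after day 4.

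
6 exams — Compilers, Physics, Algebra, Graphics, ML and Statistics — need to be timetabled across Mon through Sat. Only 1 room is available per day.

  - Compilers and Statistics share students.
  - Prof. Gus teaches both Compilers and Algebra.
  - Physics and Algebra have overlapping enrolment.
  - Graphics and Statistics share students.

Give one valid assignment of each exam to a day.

Algebra=Wed, Physics=Tue, Graphics=Thu, Compilers=Mon, Statistics=Sat, ML=Fri

Checking: Physics(Tue) != Algebra(Wed); Graphics(Thu) != Statistics(Sat); Compilers(Mon) != Algebra(Wed); Compilers(Mon) != Statistics(Sat); max 1 per day (cap 1).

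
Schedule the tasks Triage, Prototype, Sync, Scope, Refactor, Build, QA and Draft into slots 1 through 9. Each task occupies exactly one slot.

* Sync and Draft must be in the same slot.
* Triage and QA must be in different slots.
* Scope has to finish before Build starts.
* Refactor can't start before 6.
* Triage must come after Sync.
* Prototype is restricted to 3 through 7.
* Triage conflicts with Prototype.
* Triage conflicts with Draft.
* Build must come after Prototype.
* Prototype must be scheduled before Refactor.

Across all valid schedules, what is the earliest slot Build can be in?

4

Precedence pushes Build to at least 4.
Build at 4 is achievable: Build in 4; Draft in 1; Refactor in 6; Sync in 1; Prototype in 3; Scope in 1; Triage in 2; QA in 1.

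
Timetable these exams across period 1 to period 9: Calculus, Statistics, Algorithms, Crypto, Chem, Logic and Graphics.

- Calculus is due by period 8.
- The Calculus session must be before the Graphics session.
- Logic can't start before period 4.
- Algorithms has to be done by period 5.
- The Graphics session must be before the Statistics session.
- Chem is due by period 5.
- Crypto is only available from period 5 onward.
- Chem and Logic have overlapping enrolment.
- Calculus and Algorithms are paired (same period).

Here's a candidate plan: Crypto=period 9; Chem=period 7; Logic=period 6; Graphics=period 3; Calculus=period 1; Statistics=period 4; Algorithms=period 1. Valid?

Logic can't start before period 4 — holds.
Calculus is due by period 8 — holds.
Calculus and Algorithms are paired (same period) — holds.
The Graphics session must be before the Statistics session — holds.
The Calculus session must be before the Graphics session — holds.
Crypto is only available from period 5 onward — holds.
Chem and Logic have overlapping enrolment — holds.
Chem is due by period 5 — violated.
Algorithms has to be done by period 5 — holds.

No — it violates: Chem is due by period 5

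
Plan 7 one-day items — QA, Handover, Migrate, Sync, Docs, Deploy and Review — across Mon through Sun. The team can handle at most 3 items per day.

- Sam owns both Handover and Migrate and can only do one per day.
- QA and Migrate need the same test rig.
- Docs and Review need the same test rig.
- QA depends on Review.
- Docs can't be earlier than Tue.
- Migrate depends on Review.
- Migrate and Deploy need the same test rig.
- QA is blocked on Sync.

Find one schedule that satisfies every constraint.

QA in Tue; Docs in Tue; Review in Mon; Migrate in Wed; Sync in Mon; Handover in Mon; Deploy in Tue

Checking: Review(Mon) before QA(Tue); Review(Mon) before Migrate(Wed); Sync(Mon) before QA(Tue); Docs(Tue) != Review(Mon); QA(Tue) != Migrate(Wed); Handover(Mon) != Migrate(Wed); Migrate(Wed) != Deploy(Tue); Docs=Tue in [Tue,Sun]; max 3 per day (cap 3).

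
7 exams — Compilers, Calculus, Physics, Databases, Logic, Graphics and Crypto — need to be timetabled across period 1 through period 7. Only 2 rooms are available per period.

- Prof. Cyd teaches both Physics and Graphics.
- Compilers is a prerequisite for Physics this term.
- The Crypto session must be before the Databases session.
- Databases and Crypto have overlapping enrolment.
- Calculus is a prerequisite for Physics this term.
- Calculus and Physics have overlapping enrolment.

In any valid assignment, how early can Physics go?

Precedence pushes Physics to at least period 2.
Physics at period 2 is achievable: Graphics=period 4; Physics=period 2; Logic=period 3; Calculus=period 1; Databases=period 3; Compilers=period 1; Crypto=period 2.

period 2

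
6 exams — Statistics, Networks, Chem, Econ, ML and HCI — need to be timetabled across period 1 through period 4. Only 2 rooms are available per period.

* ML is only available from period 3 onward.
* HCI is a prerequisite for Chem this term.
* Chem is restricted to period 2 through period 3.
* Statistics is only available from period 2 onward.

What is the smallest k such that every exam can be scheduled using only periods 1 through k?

3

The precedence chain requires at least 2 distinct periods.
With at most 2 per period and 6 exams, at least 3 periods are needed.
ML can't be placed before period 3, so the schedule must run through at least period 3.
3 works (last occupied period: period 3): for example ML -> period 3, Networks -> period 1, Statistics -> period 2, Chem -> period 2, Econ -> period 3, HCI -> period 1.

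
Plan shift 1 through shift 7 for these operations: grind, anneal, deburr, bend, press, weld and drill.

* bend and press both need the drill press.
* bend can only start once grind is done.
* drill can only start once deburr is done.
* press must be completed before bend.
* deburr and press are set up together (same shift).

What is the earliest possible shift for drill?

shift 2

Precedence pushes drill to at least shift 2.
drill at shift 2 is achievable: drill -> shift 2; bend -> shift 2; anneal -> shift 1; deburr -> shift 1; weld -> shift 1; press -> shift 1; grind -> shift 1.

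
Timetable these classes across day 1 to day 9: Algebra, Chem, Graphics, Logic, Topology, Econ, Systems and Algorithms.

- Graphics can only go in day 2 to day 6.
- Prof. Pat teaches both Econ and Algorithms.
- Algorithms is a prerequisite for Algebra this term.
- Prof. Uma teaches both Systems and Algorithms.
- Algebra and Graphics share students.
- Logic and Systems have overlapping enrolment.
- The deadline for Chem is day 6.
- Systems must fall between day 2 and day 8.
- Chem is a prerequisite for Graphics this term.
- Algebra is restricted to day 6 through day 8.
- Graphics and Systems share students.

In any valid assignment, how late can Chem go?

day 5

Chem's own window allows nothing later than day 6; downstream work caps Chem at day 5.
Chem at day 5 is achievable: Systems=day 2, Econ=day 2, Topology=day 1, Graphics=day 6, Logic=day 1, Algorithms=day 1, Algebra=day 7, Chem=day 5.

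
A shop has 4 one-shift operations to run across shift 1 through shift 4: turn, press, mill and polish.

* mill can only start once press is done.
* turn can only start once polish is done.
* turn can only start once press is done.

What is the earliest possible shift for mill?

shift 2

Precedence pushes mill to at least shift 2.
mill at shift 2 is achievable: mill=shift 2; turn=shift 2; polish=shift 1; press=shift 1.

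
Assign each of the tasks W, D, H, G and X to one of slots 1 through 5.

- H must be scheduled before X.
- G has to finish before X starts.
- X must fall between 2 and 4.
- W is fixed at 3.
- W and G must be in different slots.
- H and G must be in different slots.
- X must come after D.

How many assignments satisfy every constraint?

16

Splitting on D: it can be 1 (6), 2 (6), 3 (4). Listing each branch's schedules as (W, H, G, X):
D=1: (3,1,2,3) (3,1,2,4) (3,2,1,3) (3,2,1,4) (3,3,1,4) (3,3,2,4) — 6.
D=2: (3,1,2,3) (3,1,2,4) (3,2,1,3) (3,2,1,4) (3,3,1,4) (3,3,2,4) — 6.
D=3: (3,1,2,4) (3,2,1,4) (3,3,1,4) (3,3,2,4) — 4.
Summing: 6 + 6 + 4 = 16.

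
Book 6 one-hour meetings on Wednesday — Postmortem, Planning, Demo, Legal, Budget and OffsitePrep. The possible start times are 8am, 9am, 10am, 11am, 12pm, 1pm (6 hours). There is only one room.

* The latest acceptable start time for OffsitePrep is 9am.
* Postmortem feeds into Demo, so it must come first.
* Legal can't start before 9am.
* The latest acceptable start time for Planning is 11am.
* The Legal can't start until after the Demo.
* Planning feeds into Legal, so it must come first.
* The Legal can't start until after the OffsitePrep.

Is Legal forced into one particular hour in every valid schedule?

Legal can be 12pm (e.g. Budget=1pm; Planning=9am; Legal=12pm; Postmortem=10am; Demo=11am; OffsitePrep=8am) or 1pm (e.g. Postmortem in 10am, Demo in 11am, Budget in 12pm, Legal in 1pm, Planning in 9am, OffsitePrep in 8am).

No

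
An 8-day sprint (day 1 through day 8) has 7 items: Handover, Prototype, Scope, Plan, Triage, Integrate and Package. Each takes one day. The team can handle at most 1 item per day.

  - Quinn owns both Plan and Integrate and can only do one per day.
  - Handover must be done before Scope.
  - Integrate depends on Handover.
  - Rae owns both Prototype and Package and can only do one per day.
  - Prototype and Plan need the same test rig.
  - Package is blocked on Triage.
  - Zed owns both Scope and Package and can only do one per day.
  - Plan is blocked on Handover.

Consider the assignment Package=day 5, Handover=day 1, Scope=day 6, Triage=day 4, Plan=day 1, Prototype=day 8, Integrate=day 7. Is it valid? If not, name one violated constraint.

Integrate depends on Handover — holds.
Rae owns both Prototype and Package and can only do one per day — holds.
Prototype and Plan need the same test rig — holds.
The team can handle at most 1 item per day — violated.
Handover must be done before Scope — holds.
Plan is blocked on Handover — violated.
Zed owns both Scope and Package and can only do one per day — holds.
Quinn owns both Plan and Integrate and can only do one per day — holds.
Package is blocked on Triage — holds.

No. The team can handle at most 1 item per day is not satisfied.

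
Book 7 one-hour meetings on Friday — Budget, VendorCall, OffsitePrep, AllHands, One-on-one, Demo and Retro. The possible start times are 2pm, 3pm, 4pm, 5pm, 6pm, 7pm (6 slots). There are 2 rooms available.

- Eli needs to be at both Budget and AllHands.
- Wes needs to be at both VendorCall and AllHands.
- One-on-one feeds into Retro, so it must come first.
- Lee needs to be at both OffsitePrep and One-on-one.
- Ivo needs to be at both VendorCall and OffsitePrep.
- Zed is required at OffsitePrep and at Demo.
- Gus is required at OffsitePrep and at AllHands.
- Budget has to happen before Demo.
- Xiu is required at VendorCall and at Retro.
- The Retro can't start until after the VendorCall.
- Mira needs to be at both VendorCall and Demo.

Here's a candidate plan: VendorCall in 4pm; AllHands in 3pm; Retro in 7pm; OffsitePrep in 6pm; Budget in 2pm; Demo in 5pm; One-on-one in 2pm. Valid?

Valid

Gus is required at OffsitePrep and at AllHands — holds.
Budget has to happen before Demo — holds.
Xiu is required at VendorCall and at Retro — holds.
Ivo needs to be at both VendorCall and OffsitePrep — holds.
Zed is required at OffsitePrep and at Demo — holds.
Wes needs to be at both VendorCall and AllHands — holds.
One-on-one feeds into Retro, so it must come first — holds.
Mira needs to be at both VendorCall and Demo — holds.
There are 2 rooms available — holds.
The Retro can't start until after the VendorCall — holds.
Eli needs to be at both Budget and AllHands — holds.
Lee needs to be at both OffsitePrep and One-on-one — holds.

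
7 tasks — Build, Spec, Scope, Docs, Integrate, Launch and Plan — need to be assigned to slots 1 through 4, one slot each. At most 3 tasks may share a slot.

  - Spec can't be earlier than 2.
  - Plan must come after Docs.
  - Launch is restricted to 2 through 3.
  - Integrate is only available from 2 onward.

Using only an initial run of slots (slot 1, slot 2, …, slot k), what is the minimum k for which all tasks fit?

The precedence chain requires at least 2 distinct slots.
With at most 3 per slot and 7 tasks, at least 3 slots are needed.
3 works (last occupied slot: 3): for example Spec -> 2; Plan -> 3; Docs -> 1; Launch -> 2; Scope -> 1; Build -> 1; Integrate -> 2.

3 slots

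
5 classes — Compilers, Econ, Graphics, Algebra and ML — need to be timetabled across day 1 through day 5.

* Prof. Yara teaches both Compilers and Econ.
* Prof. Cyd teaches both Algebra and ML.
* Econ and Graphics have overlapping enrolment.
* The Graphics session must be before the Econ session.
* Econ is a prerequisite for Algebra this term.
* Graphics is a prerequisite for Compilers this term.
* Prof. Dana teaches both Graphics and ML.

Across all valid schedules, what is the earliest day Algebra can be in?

Precedence pushes Algebra to at least day 3.
Algebra at day 3 is achievable: Compilers -> day 3, Algebra -> day 3, ML -> day 2, Econ -> day 2, Graphics -> day 1.

day 3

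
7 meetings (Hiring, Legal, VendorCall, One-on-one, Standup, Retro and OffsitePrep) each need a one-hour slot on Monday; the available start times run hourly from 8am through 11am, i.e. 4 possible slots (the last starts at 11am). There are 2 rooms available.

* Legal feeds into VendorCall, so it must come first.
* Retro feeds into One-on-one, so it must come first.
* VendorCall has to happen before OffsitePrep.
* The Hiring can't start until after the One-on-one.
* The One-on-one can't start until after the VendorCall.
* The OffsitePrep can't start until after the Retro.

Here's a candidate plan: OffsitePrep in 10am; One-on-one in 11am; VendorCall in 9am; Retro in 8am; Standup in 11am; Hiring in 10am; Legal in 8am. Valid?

No. The Hiring can't start until after the One-on-one is not satisfied.

The Hiring can't start until after the One-on-one — violated.
Legal feeds into VendorCall, so it must come first — holds.
VendorCall has to happen before OffsitePrep — holds.
The One-on-one can't start until after the VendorCall — holds.
The OffsitePrep can't start until after the Retro — holds.
Retro feeds into One-on-one, so it must come first — holds.
There are 2 rooms available — holds.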